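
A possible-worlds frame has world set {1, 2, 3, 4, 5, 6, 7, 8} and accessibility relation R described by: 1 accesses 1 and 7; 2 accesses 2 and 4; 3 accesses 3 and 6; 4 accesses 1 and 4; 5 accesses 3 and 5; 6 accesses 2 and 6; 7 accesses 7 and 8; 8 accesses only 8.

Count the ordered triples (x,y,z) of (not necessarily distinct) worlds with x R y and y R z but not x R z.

Enumerating: (1,7,8), (2,4,1), (3,6,2), (4,1,7), (5,3,6), (6,2,4).

6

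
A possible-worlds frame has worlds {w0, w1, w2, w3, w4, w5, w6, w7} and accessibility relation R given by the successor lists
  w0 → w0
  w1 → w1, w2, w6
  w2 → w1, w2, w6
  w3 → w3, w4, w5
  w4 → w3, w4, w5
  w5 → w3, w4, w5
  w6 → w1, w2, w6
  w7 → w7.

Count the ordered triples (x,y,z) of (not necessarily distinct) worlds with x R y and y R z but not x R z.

0

R is transitive; there are no such tuples.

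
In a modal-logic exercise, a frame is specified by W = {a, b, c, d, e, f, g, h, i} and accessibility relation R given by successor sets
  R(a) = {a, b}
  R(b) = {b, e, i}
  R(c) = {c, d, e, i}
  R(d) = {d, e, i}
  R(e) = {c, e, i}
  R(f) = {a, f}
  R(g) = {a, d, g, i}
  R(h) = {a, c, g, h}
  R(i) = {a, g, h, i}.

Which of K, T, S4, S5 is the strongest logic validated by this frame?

T

Reflexive (axiom T): yes — every world is R-related to itself.
Transitive (axiom 4): no — a R b and b R e, but not a R e.
Euclidean (axiom 5): no — b R i and b R e, but not i R e.
So F validates K, T; S4 would additionally require R to be transitive. The strongest is T.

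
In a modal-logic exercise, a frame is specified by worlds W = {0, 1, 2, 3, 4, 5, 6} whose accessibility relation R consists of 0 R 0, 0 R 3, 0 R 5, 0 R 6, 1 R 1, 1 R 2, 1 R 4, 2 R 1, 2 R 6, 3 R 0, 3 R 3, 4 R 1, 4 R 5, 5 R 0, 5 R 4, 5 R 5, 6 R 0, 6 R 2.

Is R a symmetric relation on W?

Yes

Symmetric: yes — every pair in R has its reverse in R.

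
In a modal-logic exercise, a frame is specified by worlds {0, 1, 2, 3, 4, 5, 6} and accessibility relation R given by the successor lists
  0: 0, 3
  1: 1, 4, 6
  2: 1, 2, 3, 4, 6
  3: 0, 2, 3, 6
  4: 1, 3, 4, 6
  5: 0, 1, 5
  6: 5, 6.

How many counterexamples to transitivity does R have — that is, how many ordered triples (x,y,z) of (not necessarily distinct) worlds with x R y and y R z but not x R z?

17

Enumerating: (0,3,2), (0,3,6), (1,4,3), (1,6,5), (2,3,0), (2,6,5), (3,2,1), (3,2,4), (3,6,5), (4,3,0), (4,3,2), (4,6,5), (5,0,3), (5,1,4), (5,1,6), (6,5,0), (6,5,1).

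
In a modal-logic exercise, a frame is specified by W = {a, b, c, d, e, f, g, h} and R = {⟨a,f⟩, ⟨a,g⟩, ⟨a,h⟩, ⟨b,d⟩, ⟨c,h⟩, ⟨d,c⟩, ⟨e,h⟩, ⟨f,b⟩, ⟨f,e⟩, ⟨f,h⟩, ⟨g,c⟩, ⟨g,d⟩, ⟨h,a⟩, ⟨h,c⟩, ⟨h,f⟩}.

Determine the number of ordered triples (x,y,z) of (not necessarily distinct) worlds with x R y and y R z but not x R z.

Enumerating: (a,f,b), (a,f,e), (a,g,c), (a,g,d), (a,h,a), (a,h,c), (b,d,c), (c,h,a), (c,h,c), (c,h,f), (d,c,h), (e,h,a), … and 13 more.
Total: 25.

25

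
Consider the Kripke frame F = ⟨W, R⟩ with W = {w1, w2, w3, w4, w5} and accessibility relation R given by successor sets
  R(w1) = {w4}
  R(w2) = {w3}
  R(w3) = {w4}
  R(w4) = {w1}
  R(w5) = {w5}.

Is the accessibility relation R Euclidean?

No

Euclidean: no — w1 R w4 and w1 R w4, but not w4 R w4.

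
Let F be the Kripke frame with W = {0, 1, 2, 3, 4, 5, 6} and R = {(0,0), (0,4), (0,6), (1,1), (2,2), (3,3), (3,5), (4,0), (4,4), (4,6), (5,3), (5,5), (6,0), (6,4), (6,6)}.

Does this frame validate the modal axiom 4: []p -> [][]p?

By correspondence theory, 4 is valid on a frame iff R is transitive.
Transitive: yes — every two-step R-path is closed by a direct edge.

Yes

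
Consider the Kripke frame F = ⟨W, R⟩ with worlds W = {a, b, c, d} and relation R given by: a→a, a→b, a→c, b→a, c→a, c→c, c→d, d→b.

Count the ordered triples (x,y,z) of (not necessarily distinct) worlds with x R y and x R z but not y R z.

Enumerating: (a,b,b), (a,b,c), (a,c,b), (c,a,d), (c,d,a), (c,d,c), (c,d,d), (d,b,b).

8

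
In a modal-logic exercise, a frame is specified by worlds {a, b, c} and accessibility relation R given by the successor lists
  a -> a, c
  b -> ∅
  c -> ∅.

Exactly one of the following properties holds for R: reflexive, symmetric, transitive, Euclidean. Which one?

Reflexive: no — b is not related to itself.
Symmetric: no — a R c but not c R a.
Transitive: yes — every two-step R-path is closed by a direct edge.
Euclidean: no — a R c and a R a, but not c R a.
Only transitive holds.

transitive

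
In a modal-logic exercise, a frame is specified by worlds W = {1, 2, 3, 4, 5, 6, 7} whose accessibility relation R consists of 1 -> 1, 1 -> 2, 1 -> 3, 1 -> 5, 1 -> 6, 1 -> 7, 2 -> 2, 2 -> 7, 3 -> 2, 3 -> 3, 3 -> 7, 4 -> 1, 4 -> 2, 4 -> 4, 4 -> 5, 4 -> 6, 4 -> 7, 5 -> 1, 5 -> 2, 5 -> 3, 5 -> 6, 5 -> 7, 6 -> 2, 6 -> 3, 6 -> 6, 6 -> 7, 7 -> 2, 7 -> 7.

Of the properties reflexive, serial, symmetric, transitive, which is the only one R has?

Reflexive: no — 5 is not related to itself.
Serial: yes — every world has a successor (e.g. 1 R 1).
Symmetric: no — 1 R 2 but not 2 R 1.
Transitive: no — 4 R 1 and 1 R 3, but not 4 R 3.
Only serial holds.

serial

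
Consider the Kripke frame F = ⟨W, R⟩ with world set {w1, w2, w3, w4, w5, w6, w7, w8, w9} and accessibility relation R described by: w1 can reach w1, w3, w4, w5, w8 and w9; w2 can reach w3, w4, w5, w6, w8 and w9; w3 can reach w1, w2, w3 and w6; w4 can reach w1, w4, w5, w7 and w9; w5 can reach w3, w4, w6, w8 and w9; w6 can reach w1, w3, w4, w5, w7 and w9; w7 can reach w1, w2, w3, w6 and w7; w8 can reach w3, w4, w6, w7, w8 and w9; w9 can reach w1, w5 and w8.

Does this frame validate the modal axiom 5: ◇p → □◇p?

No

Axiom 5 corresponds to the accessibility relation being Euclidean.
Euclidean: no — w1 R w3 and w1 R w4, but not w3 R w4.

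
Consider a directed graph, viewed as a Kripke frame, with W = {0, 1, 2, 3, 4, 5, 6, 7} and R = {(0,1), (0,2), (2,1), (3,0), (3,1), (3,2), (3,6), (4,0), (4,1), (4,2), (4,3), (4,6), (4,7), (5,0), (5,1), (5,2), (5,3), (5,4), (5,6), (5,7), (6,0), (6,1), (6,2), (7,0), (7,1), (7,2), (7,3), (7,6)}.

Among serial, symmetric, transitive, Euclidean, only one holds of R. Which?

transitive

Serial: no — 1 has no R-successor.
Symmetric: no — 0 R 1 but not 1 R 0.
Transitive: yes — every two-step R-path is closed by a direct edge.
Euclidean: no — 0 R 1 and 0 R 2, but not 1 R 2.
Only transitive holds.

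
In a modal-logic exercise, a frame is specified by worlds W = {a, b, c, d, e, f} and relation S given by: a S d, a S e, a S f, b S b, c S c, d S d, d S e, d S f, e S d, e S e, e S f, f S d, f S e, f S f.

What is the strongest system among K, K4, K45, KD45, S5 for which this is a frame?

Transitive (axiom 4): yes — every two-step S-path is closed by a direct edge.
Euclidean (axiom 5): yes — any two successors of a common world are S-related.
Serial (axiom D): yes — every world has a successor (e.g. a S d).
Reflexive (axiom T): no — a is not related to itself.
So F validates K, K4, K45, KD45; S5 would additionally require S to be reflexive. The strongest is KD45.

KD45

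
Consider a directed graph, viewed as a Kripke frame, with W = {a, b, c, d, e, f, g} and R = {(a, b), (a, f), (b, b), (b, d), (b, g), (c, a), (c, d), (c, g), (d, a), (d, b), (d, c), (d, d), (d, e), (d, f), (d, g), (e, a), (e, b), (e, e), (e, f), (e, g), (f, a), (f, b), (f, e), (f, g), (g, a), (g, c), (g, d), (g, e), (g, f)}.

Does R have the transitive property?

No

Transitive: no — a R b and b R d, but not a R d.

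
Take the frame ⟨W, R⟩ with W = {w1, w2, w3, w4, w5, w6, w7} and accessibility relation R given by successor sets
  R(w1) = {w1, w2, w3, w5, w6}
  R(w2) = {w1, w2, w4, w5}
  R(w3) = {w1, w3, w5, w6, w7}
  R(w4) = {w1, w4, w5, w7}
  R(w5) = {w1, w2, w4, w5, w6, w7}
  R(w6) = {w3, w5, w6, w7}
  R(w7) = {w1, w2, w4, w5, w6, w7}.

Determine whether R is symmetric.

Symmetric: no — w1 R w6 but not w6 R w1.

No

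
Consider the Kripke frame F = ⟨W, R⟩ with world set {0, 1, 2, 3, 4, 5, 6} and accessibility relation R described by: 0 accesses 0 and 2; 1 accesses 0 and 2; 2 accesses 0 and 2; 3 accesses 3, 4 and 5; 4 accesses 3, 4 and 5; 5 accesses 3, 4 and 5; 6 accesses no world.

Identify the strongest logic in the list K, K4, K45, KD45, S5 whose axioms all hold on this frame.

Transitive (axiom 4): yes — every two-step R-path is closed by a direct edge.
Euclidean (axiom 5): yes — any two successors of a common world are R-related.
Serial (axiom D): no — 6 has no R-successor.
Reflexive (axiom T): no — 1 is not related to itself.
So F validates K, K4, K45; KD45 would additionally require R to be serial. The strongest is K45.

K45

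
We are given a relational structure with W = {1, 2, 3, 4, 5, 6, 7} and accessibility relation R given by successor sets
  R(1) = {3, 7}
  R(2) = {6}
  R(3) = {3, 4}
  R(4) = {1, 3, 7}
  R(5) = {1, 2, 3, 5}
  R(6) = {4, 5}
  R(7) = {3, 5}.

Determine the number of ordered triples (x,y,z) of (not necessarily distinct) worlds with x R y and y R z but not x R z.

20

Enumerating: (1,3,4), (1,7,5), (2,6,4), (2,6,5), (3,4,1), (3,4,7), (4,3,4), (4,7,5), (5,1,7), (5,2,6), (5,3,4), (6,4,1), … and 8 more.
Total: 20.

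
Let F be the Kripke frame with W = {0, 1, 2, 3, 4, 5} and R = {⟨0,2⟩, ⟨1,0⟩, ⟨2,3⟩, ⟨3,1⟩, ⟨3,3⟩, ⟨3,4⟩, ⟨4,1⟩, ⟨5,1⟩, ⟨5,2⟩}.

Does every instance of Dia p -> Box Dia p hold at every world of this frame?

The schema 5 characterises exactly the Euclidean frames.
Euclidean: no — 3 R 1 and 3 R 4, but not 1 R 4.

No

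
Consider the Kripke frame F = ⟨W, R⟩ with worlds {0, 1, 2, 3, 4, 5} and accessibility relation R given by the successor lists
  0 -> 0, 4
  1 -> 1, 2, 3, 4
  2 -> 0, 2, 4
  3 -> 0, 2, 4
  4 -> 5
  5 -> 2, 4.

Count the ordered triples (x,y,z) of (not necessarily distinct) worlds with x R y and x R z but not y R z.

21

Enumerating: (0,4,0), (0,4,4), (1,2,1), (1,2,3), (1,3,1), (1,3,3), (1,4,1), (1,4,2), (1,4,3), (1,4,4), (2,0,2), (2,4,0), … and 9 more.
Total: 21.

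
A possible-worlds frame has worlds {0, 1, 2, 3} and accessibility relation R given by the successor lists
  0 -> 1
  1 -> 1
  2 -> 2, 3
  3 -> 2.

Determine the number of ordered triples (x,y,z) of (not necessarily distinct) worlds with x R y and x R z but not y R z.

Enumerating: (2,3,3).

1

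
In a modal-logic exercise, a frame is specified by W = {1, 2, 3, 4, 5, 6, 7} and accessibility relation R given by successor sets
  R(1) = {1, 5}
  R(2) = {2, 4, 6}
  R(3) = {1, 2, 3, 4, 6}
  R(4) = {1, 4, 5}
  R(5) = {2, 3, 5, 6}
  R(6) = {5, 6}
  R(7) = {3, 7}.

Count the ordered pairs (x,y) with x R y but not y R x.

Enumerating: (1,5), (2,4), (2,6), (3,1), (3,2), (3,4), (3,6), (4,1), (4,5), (5,2), (5,3), (7,3).

12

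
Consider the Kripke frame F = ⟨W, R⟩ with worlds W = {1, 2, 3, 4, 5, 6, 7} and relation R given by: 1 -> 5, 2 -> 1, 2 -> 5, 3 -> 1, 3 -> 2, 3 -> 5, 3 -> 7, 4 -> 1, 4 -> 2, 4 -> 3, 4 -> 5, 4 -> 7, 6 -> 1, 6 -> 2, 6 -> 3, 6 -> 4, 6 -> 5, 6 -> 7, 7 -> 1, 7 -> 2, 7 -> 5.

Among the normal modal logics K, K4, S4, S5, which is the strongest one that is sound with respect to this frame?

Transitive (axiom 4): yes — every two-step R-path is closed by a direct edge.
Reflexive (axiom T): no — 1 is not related to itself.
Euclidean (axiom 5): no — 2 R 5 and 2 R 1, but not 5 R 1.
So F validates K, K4; S4 would additionally require R to be reflexive. The strongest is K4.

K4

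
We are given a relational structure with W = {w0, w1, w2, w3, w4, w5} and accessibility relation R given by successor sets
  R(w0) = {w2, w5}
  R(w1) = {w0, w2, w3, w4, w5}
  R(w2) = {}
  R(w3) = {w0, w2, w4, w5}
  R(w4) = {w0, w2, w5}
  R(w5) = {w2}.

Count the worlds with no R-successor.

1

Enumerating: w2.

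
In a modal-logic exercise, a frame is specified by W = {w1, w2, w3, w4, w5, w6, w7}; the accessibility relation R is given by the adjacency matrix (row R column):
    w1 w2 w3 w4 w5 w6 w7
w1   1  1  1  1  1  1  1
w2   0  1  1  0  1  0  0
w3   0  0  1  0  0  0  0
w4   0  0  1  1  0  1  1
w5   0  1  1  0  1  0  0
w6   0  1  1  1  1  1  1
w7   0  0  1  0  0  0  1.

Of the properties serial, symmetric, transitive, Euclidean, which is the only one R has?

serial

Serial: yes — every world has a successor (e.g. w1 R w1).
Symmetric: no — w1 R w2 but not w2 R w1.
Transitive: no — w4 R w6 and w6 R w2, but not w4 R w2.
Euclidean: no — w1 R w2 and w1 R w4, but not w2 R w4.
Only serial holds.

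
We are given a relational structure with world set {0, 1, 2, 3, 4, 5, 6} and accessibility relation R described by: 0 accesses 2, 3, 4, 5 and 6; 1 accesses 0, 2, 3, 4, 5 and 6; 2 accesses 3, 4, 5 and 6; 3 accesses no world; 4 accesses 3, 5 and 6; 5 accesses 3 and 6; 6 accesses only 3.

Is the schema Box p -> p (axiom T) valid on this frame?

No

The schema T characterises exactly the reflexive frames.
Reflexive: no — 0 is not related to itself.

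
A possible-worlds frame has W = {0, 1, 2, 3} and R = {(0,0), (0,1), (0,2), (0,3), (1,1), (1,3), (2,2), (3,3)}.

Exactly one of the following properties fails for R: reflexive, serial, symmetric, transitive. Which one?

Reflexive: yes — every world is R-related to itself.
Serial: yes — every world has a successor (e.g. 0 R 0).
Symmetric: no — 0 R 1 but not 1 R 0.
Transitive: yes — every two-step R-path is closed by a direct edge.
Only symmetric fails.

symmetric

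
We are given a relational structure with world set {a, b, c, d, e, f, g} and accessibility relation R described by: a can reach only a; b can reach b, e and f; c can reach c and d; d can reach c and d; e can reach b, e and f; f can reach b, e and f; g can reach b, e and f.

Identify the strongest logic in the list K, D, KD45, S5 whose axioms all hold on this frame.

Serial (axiom D): yes — every world has a successor (e.g. a R a).
Euclidean (axiom 5): yes — any two successors of a common world are R-related.
Transitive (axiom 4): yes — every two-step R-path is closed by a direct edge.
Reflexive (axiom T): no — g is not related to itself.
So F validates K, D, KD45; S5 would additionally require R to be reflexive. The strongest is KD45.

KD45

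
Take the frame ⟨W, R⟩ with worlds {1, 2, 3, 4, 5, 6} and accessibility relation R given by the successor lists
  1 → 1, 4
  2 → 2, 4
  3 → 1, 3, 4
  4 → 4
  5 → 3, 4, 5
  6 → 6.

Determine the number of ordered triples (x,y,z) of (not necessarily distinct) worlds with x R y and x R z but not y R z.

Enumerating: (1,4,1), (2,4,2), (3,1,3), (3,4,1), (3,4,3), (5,3,5), (5,4,3), (5,4,5).

8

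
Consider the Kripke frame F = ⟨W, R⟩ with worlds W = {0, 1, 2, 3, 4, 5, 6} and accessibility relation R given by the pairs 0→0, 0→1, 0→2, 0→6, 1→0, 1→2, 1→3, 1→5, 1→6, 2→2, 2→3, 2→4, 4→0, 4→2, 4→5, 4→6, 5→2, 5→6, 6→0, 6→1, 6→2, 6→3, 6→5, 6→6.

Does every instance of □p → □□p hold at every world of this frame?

No

The schema 4 characterises exactly the transitive frames.
Transitive: no — 0 R 1 and 1 R 3, but not 0 R 3.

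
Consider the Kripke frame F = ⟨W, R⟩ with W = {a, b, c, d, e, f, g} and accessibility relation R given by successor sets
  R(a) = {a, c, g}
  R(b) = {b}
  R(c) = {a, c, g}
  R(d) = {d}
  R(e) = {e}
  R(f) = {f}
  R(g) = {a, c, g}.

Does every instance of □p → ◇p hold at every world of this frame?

By correspondence theory, D is valid on a frame iff R is serial.
Serial: yes — every world has a successor (e.g. a R a).

Yes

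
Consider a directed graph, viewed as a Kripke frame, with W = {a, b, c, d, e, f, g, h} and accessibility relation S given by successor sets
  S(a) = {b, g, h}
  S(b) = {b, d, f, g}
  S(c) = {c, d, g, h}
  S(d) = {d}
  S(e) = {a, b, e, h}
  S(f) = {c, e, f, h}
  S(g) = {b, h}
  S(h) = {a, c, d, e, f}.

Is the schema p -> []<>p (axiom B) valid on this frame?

No

Axiom B corresponds to the accessibility relation being symmetric.
Symmetric: no — a S b but not b S a.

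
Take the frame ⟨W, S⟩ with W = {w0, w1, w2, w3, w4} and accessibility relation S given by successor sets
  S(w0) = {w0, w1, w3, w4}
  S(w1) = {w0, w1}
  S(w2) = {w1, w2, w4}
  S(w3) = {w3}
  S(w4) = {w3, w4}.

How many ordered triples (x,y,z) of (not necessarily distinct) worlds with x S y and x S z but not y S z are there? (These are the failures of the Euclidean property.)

Enumerating: (w0,w1,w3), (w0,w1,w4), (w0,w3,w0), (w0,w3,w1), (w0,w3,w4), (w0,w4,w0), (w0,w4,w1), (w2,w1,w2), (w2,w1,w4), (w2,w4,w1), (w2,w4,w2), (w4,w3,w4).

12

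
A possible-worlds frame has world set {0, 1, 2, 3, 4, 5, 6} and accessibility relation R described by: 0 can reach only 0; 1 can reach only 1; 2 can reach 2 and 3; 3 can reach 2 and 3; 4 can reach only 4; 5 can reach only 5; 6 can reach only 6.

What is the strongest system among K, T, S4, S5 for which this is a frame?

S5

Reflexive (axiom T): yes — every world is R-related to itself.
Transitive (axiom 4): yes — every two-step R-path is closed by a direct edge.
Euclidean (axiom 5): yes — any two successors of a common world are R-related.
So F validates K, T, S4, S5. The strongest is S5.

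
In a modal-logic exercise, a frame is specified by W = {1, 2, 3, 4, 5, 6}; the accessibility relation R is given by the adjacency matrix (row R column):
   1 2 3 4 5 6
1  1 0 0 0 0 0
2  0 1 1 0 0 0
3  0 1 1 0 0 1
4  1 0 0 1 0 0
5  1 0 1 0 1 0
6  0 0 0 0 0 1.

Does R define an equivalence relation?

Reflexive: yes — every world is R-related to itself.
Symmetric: no — 3 R 6 but not 6 R 3.
Transitive: no — 2 R 3 and 3 R 6, but not 2 R 6.
So R is not an equivalence relation.

No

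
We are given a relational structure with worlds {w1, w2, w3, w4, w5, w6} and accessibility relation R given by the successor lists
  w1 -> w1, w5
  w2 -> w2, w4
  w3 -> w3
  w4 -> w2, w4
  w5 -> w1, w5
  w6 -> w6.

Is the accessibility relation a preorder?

Yes

Reflexive: yes — every world is R-related to itself.
Transitive: yes — every two-step R-path is closed by a direct edge.
So R is a preorder.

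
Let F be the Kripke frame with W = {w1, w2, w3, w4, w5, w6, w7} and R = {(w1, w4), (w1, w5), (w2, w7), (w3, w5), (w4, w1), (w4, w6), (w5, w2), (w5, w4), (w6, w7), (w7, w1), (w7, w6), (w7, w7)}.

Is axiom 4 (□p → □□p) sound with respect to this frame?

The schema 4 characterises exactly the transitive frames.
Transitive: no — w1 R w4 and w4 R w6, but not w1 R w6.

No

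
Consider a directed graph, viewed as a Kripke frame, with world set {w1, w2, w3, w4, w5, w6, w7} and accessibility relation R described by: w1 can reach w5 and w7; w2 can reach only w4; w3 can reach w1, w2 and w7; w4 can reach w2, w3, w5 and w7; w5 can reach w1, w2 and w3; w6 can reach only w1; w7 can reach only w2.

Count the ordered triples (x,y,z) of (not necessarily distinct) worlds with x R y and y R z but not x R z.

Enumerating: (w1,w5,w1), (w1,w5,w2), (w1,w5,w3), (w1,w7,w2), (w2,w4,w2), (w2,w4,w3), (w2,w4,w5), (w2,w4,w7), (w3,w1,w5), (w3,w2,w4), (w4,w2,w4), (w4,w3,w1), … and 8 more.
Total: 20.

20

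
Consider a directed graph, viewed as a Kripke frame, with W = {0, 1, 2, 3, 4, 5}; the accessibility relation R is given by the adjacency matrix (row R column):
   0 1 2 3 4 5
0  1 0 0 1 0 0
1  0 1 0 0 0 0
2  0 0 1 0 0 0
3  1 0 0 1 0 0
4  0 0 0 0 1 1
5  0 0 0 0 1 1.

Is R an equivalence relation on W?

Yes

Reflexive: yes — every world is R-related to itself.
Symmetric: yes — every pair in R has its reverse in R.
Transitive: yes — every two-step R-path is closed by a direct edge.
So R is an equivalence relation.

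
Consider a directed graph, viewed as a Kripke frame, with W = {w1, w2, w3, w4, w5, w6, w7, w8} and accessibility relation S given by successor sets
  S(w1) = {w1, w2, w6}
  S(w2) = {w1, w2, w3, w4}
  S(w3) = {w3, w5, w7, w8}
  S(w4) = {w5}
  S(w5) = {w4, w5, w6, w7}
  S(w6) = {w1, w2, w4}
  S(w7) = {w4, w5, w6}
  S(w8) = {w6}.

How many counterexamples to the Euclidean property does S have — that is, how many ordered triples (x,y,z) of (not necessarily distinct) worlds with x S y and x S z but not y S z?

Enumerating: (w1,w2,w6), (w1,w6,w6), (w2,w1,w3), (w2,w1,w4), (w2,w3,w1), (w2,w3,w2), (w2,w3,w4), (w2,w4,w1), (w2,w4,w2), (w2,w4,w3), (w2,w4,w4), (w3,w5,w3), … and 24 more.
Total: 36.

36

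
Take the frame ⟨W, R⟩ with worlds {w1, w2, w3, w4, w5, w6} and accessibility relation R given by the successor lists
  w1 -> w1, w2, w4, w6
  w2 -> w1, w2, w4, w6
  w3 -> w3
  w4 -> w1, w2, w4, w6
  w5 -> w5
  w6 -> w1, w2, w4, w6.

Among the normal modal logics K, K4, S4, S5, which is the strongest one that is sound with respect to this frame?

Transitive (axiom 4): yes — every two-step R-path is closed by a direct edge.
Reflexive (axiom T): yes — every world is R-related to itself.
Euclidean (axiom 5): yes — any two successors of a common world are R-related.
So F validates K, K4, S4, S5. The strongest is S5.

S5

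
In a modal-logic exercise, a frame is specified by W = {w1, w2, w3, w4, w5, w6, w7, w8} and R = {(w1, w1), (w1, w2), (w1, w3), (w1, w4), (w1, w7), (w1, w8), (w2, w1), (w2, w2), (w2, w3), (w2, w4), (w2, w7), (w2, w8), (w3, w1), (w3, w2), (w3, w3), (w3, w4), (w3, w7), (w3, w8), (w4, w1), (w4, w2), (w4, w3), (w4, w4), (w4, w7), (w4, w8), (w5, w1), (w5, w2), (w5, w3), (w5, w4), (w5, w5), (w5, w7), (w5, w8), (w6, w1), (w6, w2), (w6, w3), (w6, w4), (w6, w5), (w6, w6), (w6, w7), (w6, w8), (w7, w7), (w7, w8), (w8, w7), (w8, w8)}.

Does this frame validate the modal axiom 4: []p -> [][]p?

By correspondence theory, 4 is valid on a frame iff R is transitive.
Transitive: yes — every two-step R-path is closed by a direct edge.

Yes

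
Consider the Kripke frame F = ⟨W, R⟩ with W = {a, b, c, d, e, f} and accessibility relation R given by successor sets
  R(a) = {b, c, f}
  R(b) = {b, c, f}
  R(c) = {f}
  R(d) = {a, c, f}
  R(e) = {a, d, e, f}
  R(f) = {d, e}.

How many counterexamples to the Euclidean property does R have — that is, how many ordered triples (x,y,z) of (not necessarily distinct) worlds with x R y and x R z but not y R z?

26

Enumerating: (a,c,b), (a,c,c), (a,f,b), (a,f,c), (a,f,f), (b,c,b), (b,c,c), (b,f,b), (b,f,c), (b,f,f), (c,f,f), (d,a,a), … and 14 more.
Total: 26.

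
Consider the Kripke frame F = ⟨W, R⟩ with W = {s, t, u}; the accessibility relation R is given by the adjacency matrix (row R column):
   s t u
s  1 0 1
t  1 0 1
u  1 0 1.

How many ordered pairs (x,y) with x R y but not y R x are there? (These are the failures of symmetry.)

Enumerating: (t,s), (t,u).

2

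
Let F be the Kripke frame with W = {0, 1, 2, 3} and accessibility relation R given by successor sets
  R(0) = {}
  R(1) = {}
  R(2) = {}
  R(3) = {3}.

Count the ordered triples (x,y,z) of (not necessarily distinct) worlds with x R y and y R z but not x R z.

0

R is transitive; there are no such tuples.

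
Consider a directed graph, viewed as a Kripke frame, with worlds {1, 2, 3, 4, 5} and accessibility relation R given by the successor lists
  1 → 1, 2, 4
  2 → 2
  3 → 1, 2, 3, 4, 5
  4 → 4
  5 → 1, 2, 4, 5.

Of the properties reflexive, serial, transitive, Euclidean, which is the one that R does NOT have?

Reflexive: yes — every world is R-related to itself.
Serial: yes — every world has a successor (e.g. 1 R 1).
Transitive: yes — every two-step R-path is closed by a direct edge.
Euclidean: no — 1 R 2 and 1 R 4, but not 2 R 4.
Only Euclidean fails.

Euclidean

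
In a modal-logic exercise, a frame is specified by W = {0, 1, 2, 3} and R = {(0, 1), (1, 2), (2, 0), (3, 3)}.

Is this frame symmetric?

Symmetric: no — 0 R 1 but not 1 R 0.

No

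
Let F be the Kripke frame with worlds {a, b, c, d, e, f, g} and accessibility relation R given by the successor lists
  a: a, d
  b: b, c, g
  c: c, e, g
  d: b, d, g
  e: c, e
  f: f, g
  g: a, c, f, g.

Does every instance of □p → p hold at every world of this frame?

The schema T characterises exactly the reflexive frames.
Reflexive: yes — every world is R-related to itself.

Yes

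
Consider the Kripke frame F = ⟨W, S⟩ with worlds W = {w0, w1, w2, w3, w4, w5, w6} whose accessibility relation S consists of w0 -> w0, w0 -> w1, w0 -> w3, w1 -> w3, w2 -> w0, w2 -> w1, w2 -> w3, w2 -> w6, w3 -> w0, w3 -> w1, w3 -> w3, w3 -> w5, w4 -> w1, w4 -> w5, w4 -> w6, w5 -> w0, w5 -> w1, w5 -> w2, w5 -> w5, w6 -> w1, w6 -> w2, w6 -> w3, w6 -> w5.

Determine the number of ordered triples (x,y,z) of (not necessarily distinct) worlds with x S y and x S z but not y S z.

Enumerating: (w0,w1,w0), (w0,w1,w1), (w2,w0,w6), (w2,w1,w0), (w2,w1,w1), (w2,w1,w6), (w2,w3,w6), (w2,w6,w0), (w2,w6,w6), (w3,w0,w5), (w3,w1,w0), (w3,w1,w1), … and 22 more.
Total: 34.

34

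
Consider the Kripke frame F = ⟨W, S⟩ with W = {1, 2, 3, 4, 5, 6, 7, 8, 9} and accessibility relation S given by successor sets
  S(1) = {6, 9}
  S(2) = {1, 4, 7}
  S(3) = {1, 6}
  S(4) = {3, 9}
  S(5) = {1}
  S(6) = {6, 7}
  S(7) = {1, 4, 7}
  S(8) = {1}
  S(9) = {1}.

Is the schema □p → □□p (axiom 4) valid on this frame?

No

Axiom 4 corresponds to the accessibility relation being transitive.
Transitive: no — 1 S 6 and 6 S 7, but not 1 S 7.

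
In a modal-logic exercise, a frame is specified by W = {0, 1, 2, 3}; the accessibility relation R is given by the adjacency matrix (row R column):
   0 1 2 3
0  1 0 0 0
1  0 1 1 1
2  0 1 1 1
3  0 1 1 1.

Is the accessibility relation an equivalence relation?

Reflexive: yes — every world is R-related to itself.
Symmetric: yes — every pair in R has its reverse in R.
Transitive: yes — every two-step R-path is closed by a direct edge.
So R is an equivalence relation.

Yes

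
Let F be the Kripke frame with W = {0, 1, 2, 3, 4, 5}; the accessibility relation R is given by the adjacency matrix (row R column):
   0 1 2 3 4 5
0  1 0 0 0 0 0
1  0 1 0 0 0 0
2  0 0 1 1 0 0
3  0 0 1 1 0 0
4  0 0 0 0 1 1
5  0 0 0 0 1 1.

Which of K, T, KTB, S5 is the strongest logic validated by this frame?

S5

Reflexive (axiom T): yes — every world is R-related to itself.
Symmetric (axiom B): yes — every pair in R has its reverse in R.
Euclidean (axiom 5): yes — any two successors of a common world are R-related.
So F validates K, T, KTB, S5. The strongest is S5.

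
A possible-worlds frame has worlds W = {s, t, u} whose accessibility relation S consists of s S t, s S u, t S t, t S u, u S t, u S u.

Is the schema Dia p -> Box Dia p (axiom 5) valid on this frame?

Yes

By correspondence theory, 5 is valid on a frame iff S is Euclidean.
Euclidean: yes — any two successors of a common world are S-related.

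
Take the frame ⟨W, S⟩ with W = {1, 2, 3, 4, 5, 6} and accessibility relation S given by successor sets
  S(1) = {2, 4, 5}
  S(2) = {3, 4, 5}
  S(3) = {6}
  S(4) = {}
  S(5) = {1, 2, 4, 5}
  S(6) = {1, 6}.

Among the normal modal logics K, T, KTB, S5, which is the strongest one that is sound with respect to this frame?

K

Reflexive (axiom T): no — 1 is not related to itself.
Symmetric (axiom B): no — 1 S 2 but not 2 S 1.
Euclidean (axiom 5): no — 1 S 4 and 1 S 2, but not 4 S 2.
So F validates K; T would additionally require S to be reflexive. The strongest is K.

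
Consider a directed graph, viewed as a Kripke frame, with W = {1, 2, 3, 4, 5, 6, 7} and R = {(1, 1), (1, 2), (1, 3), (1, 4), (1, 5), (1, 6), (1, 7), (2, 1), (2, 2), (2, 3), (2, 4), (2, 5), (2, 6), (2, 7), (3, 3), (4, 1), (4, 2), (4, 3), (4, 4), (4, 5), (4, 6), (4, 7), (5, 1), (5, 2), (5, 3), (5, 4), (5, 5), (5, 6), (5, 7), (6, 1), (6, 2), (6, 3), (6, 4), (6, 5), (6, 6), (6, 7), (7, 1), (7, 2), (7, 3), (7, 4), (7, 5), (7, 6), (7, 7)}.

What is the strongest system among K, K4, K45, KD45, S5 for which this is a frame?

Transitive (axiom 4): yes — every two-step R-path is closed by a direct edge.
Euclidean (axiom 5): no — 1 R 3 and 1 R 2, but not 3 R 2.
Serial (axiom D): yes — every world has a successor (e.g. 1 R 1).
Reflexive (axiom T): yes — every world is R-related to itself.
So F validates K, K4; K45 would additionally require R to be Euclidean. The strongest is K4.

K4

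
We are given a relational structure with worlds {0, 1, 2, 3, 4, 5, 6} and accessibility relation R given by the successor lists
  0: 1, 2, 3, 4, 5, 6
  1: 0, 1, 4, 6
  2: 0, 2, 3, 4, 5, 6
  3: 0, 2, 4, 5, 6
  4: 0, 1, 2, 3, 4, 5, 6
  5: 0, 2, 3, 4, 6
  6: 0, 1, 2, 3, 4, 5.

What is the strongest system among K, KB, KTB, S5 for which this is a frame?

Symmetric (axiom B): yes — every pair in R has its reverse in R.
Reflexive (axiom T): no — 0 is not related to itself.
Euclidean (axiom 5): no — 0 R 1 and 0 R 2, but not 1 R 2.
So F validates K, KB; KTB would additionally require R to be reflexive. The strongest is KB.

KB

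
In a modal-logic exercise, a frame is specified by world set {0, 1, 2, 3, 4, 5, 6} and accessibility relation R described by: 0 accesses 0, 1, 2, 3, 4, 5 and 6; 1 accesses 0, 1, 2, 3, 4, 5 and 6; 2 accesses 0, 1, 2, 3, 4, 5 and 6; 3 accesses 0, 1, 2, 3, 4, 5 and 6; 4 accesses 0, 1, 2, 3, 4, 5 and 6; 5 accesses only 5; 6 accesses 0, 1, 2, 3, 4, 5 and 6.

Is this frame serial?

Yes

Serial: yes — every world has a successor (e.g. 0 R 0).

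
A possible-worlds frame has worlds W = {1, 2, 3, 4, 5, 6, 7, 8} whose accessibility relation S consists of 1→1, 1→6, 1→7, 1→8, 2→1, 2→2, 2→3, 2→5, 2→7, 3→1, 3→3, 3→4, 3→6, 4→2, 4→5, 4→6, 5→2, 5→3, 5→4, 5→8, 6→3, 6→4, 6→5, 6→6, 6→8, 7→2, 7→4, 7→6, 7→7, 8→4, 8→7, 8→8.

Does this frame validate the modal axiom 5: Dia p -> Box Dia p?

Axiom 5 corresponds to the accessibility relation being Euclidean.
Euclidean: no — 1 S 6 and 1 S 7, but not 6 S 7.

No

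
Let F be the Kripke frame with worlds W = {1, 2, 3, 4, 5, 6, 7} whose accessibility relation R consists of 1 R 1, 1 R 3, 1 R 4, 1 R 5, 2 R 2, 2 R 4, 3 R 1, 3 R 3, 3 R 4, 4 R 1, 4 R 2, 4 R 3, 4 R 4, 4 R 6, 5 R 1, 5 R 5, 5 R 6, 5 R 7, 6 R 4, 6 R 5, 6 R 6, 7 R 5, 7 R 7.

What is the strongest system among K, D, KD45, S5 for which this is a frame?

Serial (axiom D): yes — every world has a successor (e.g. 1 R 1).
Euclidean (axiom 5): no — 1 R 3 and 1 R 5, but not 3 R 5.
Transitive (axiom 4): no — 1 R 4 and 4 R 2, but not 1 R 2.
Reflexive (axiom T): yes — every world is R-related to itself.
So F validates K, D; KD45 would additionally require R to be Euclidean and transitive. The strongest is D.

D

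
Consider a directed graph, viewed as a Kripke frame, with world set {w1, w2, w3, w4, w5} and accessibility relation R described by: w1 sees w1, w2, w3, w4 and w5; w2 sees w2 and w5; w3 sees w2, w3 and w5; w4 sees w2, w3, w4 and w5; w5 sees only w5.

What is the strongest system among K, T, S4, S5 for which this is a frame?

S4

Reflexive (axiom T): yes — every world is R-related to itself.
Transitive (axiom 4): yes — every two-step R-path is closed by a direct edge.
Euclidean (axiom 5): no — w1 R w2 and w1 R w3, but not w2 R w3.
So F validates K, T, S4; S5 would additionally require R to be Euclidean. The strongest is S4.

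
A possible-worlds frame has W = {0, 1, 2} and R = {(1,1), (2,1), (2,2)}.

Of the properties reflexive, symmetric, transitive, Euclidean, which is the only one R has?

Reflexive: no — 0 is not related to itself.
Symmetric: no — 2 R 1 but not 1 R 2.
Transitive: yes — every two-step R-path is closed by a direct edge.
Euclidean: no — 2 R 1 and 2 R 2, but not 1 R 2.
Only transitive holds.

transitive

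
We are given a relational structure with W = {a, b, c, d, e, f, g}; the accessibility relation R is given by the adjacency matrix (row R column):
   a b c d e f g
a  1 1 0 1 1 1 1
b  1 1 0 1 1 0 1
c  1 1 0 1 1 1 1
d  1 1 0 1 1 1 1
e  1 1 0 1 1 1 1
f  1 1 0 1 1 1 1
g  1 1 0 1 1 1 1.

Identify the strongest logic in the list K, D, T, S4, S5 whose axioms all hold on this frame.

Serial (axiom D): yes — every world has a successor (e.g. a R a).
Reflexive (axiom T): no — c is not related to itself.
Transitive (axiom 4): no — b R a and a R f, but not b R f.
Euclidean (axiom 5): no — a R b and a R f, but not b R f.
So F validates K, D; T would additionally require R to be reflexive. The strongest is D.

D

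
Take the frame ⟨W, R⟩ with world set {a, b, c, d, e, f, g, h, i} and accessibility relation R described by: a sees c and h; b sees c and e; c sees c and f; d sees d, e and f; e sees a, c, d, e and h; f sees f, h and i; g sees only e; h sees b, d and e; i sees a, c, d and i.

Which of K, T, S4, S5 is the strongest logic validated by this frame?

Reflexive (axiom T): no — a is not related to itself.
Transitive (axiom 4): no — a R c and c R f, but not a R f.
Euclidean (axiom 5): no — a R c and a R h, but not c R h.
So F validates K; T would additionally require R to be reflexive. The strongest is K.

K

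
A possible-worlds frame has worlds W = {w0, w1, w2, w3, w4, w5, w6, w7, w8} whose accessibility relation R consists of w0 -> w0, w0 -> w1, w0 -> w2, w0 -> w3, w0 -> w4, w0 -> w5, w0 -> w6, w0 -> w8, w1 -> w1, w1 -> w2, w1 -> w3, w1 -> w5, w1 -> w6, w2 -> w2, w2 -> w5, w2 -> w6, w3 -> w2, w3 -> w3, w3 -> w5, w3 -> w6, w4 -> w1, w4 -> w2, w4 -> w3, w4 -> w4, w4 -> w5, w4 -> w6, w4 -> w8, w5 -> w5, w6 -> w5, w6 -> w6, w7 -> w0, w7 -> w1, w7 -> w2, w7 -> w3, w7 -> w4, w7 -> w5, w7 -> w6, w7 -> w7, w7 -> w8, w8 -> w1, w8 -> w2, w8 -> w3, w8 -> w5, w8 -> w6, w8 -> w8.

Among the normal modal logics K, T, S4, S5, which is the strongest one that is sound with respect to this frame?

Reflexive (axiom T): yes — every world is R-related to itself.
Transitive (axiom 4): yes — every two-step R-path is closed by a direct edge.
Euclidean (axiom 5): no — w0 R w1 and w0 R w4, but not w1 R w4.
So F validates K, T, S4; S5 would additionally require R to be Euclidean. The strongest is S4.

S4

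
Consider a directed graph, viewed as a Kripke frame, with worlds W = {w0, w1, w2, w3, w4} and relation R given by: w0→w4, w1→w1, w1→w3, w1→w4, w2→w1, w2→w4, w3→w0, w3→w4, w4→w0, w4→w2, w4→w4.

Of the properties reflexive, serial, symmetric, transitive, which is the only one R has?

serial

Reflexive: no — w0 is not related to itself.
Serial: yes — every world has a successor (e.g. w0 R w4).
Symmetric: no — w1 R w3 but not w3 R w1.
Transitive: no — w0 R w4 and w4 R w2, but not w0 R w2.
Only serial holds.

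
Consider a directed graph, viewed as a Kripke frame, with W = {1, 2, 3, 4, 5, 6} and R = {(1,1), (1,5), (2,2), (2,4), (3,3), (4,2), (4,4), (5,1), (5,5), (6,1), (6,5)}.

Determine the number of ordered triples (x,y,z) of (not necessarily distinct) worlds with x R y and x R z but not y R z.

R is Euclidean; there are no such tuples.

0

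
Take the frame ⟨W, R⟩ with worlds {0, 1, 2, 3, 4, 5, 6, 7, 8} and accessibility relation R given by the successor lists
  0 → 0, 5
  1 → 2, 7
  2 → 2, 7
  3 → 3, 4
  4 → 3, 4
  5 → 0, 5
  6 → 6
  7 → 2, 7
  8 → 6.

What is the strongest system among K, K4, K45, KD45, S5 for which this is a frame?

Transitive (axiom 4): yes — every two-step R-path is closed by a direct edge.
Euclidean (axiom 5): yes — any two successors of a common world are R-related.
Serial (axiom D): yes — every world has a successor (e.g. 0 R 0).
Reflexive (axiom T): no — 1 is not related to itself.
So F validates K, K4, K45, KD45; S5 would additionally require R to be reflexive. The strongest is KD45.

KD45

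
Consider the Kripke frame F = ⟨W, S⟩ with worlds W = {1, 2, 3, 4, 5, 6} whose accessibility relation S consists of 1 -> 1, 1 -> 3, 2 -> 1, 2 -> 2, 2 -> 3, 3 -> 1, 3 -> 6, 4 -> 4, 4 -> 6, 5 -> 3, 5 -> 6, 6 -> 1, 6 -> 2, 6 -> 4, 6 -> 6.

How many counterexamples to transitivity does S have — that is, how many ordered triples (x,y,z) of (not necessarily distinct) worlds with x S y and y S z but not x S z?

13

Enumerating: (1,3,6), (2,3,6), (3,1,3), (3,6,2), (3,6,4), (4,6,1), (4,6,2), (5,3,1), (5,6,1), (5,6,2), (5,6,4), (6,1,3), (6,2,3).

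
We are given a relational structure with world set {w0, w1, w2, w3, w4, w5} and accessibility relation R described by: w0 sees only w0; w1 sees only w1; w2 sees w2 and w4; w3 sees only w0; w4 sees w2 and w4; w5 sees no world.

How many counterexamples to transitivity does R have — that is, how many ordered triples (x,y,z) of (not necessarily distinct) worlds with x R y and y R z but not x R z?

0

R is transitive; there are no such tuples.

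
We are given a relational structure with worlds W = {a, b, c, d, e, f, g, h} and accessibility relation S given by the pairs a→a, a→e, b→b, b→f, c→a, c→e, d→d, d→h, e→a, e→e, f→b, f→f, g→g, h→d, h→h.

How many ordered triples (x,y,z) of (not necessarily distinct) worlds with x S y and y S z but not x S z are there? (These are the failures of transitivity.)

S is transitive; there are no such tuples.

0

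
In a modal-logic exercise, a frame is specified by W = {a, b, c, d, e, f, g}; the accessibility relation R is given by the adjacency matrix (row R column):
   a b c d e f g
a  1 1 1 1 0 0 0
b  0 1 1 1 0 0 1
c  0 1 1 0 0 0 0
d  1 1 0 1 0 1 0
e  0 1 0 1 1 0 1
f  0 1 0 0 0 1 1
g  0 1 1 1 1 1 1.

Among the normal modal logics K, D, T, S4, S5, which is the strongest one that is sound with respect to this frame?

Serial (axiom D): yes — every world has a successor (e.g. a R a).
Reflexive (axiom T): yes — every world is R-related to itself.
Transitive (axiom 4): no — a R b and b R g, but not a R g.
Euclidean (axiom 5): no — a R c and a R d, but not c R d.
So F validates K, D, T; S4 would additionally require R to be transitive. The strongest is T.

T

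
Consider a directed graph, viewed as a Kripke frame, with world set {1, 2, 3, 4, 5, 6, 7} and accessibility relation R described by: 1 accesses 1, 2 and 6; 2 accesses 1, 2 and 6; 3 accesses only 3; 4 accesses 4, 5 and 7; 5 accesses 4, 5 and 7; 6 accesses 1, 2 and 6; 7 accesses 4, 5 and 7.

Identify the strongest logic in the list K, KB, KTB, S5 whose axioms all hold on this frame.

Symmetric (axiom B): yes — every pair in R has its reverse in R.
Reflexive (axiom T): yes — every world is R-related to itself.
Euclidean (axiom 5): yes — any two successors of a common world are R-related.
So F validates K, KB, KTB, S5. The strongest is S5.

S5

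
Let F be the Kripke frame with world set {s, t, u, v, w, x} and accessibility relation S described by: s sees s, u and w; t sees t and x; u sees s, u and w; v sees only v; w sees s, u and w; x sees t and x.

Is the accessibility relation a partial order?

No

Reflexive: yes — every world is S-related to itself.
Transitive: yes — every two-step S-path is closed by a direct edge.
Antisymmetric: no — s S u and u S s with s ≠ u.
So S is not a partial order.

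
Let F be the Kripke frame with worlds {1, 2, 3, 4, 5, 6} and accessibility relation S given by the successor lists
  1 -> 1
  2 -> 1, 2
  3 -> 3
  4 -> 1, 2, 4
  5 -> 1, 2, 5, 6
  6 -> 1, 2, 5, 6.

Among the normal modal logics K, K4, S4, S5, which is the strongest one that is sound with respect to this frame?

S4

Transitive (axiom 4): yes — every two-step S-path is closed by a direct edge.
Reflexive (axiom T): yes — every world is S-related to itself.
Euclidean (axiom 5): no — 4 S 1 and 4 S 2, but not 1 S 2.
So F validates K, K4, S4; S5 would additionally require S to be Euclidean. The strongest is S4.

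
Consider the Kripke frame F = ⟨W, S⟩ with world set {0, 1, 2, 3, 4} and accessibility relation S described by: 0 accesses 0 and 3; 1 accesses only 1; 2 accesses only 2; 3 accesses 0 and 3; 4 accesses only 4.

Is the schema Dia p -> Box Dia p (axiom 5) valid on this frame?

The schema 5 characterises exactly the Euclidean frames.
Euclidean: yes — any two successors of a common world are S-related.

Yes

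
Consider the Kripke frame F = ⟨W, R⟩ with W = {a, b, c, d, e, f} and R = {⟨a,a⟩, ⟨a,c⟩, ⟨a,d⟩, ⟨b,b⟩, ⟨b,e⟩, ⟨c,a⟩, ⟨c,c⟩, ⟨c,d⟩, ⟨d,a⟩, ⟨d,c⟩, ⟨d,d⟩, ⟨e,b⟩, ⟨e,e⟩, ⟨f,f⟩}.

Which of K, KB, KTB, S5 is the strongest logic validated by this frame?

Symmetric (axiom B): yes — every pair in R has its reverse in R.
Reflexive (axiom T): yes — every world is R-related to itself.
Euclidean (axiom 5): yes — any two successors of a common world are R-related.
So F validates K, KB, KTB, S5. The strongest is S5.

S5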